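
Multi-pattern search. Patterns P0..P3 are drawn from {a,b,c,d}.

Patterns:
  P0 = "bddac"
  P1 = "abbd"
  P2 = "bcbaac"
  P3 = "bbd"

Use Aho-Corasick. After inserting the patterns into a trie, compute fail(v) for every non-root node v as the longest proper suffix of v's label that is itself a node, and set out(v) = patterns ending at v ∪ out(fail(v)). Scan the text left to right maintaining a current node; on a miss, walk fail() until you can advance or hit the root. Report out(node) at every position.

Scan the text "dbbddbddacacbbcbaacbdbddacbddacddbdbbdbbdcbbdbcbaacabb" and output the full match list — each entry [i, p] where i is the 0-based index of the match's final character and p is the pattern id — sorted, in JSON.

Construct AC machine:
Trie nodes:
  n0 'ε': a→6 b→1
  n1 'b': b→15 c→10 d→2
  n2 'bd': d→3
  n3 'bdd': a→4
  n4 'bdda': c→5
  n5 'bddac': ·  ←P0
  n6 'a': b→7
  n7 'ab': b→8
  n8 'abb': d→9
  n9 'abbd': ·  ←P1
  n10 'bc': b→11
  n11 'bcb': a→12
  n12 'bcba': a→13
  n13 'bcbaa': c→14
  n14 'bcbaac': ·  ←P2
  n15 'bb': d→16
  n16 'bbd': ·  ←P3

Failure links (BFS by depth):
  n1('b'): parent n0 fail=0; on 'b' 0 → fail=0;  out ∅∪∅=∅
  n6('a'): parent n0 fail=0; on 'a' 0 → fail=0;  out ∅∪∅=∅
  n2('bd'): parent n1 fail=0; on 'd' 0 → fail=0;  out ∅∪∅=∅
  n7('ab'): parent n6 fail=0; on 'b' 0 → fail=1;  out ∅∪∅=∅
  n10('bc'): parent n1 fail=0; on 'c' 0 → fail=0;  out ∅∪∅=∅
  n15('bb'): parent n1 fail=0; on 'b' 0 → fail=1;  out ∅∪∅=∅
  n3('bdd'): parent n2 fail=0; on 'd' 0 → fail=0;  out ∅∪∅=∅
  n8('abb'): parent n7 fail=1; on 'b' 1 → fail=15;  out ∅∪∅=∅
  n11('bcb'): parent n10 fail=0; on 'b' 0 → fail=1;  out ∅∪∅=∅
  n16('bbd'): parent n15 fail=1; on 'd' 1 → fail=2;  out {3}∪∅={3}
  n4('bdda'): parent n3 fail=0; on 'a' 0 → fail=6;  out ∅∪∅=∅
  n9('abbd'): parent n8 fail=15; on 'd' 15 → fail=16;  out {1}∪{3}={1,3}
  n12('bcba'): parent n11 fail=1; on 'a' 1→0 → fail=6;  out ∅∪∅=∅
  n5('bddac'): parent n4 fail=6; on 'c' 6→0 → fail=0;  out {0}∪∅={0}
  n13('bcbaa'): parent n12 fail=6; on 'a' 6→0 → fail=6;  out ∅∪∅=∅
  n14('bcbaac'): parent n13 fail=6; on 'c' 6→0 → fail=0;  out {2}∪∅={2}

Run:
i=0 'd': node 0→0
i=1 'b': node 0→1
i=2 'b': node 1→15
i=3 'd': node 15→16  → match P3@[1:3]
i=4 'd': node 16→3 (via fail)
i=5 'b': node 3→1 (via fail)
i=6 'd': node 1→2
i=7 'd': node 2→3
i=8 'a': node 3→4
i=9 'c': node 4→5  → match P0@[5:9]
i=10 'a': node 5→6 (via fail)
i=11 'c': node 6→0 (via fail)
i=12 'b': node 0→1
i=13 'b': node 1→15
i=14 'c': node 15→10 (via fail)
i=15 'b': node 10→11
i=16 'a': node 11→12
i=17 'a': node 12→13
i=18 'c': node 13→14  → match P2@[13:18]
i=19 'b': node 14→1 (via fail)
i=20 'd': node 1→2
i=21 'b': node 2→1 (via fail)
i=22 'd': node 1→2
i=23 'd': node 2→3
i=24 'a': node 3→4
i=25 'c': node 4→5  → match P0@[21:25]
i=26 'b': node 5→1 (via fail)
i=27 'd': node 1→2
i=28 'd': node 2→3
i=29 'a': node 3→4
i=30 'c': node 4→5  → match P0@[26:30]
i=31 'd': node 5→0 (via fail)
i=32 'd': node 0→0
i=33 'b': node 0→1
i=34 'd': node 1→2
i=35 'b': node 2→1 (via fail)
i=36 'b': node 1→15
i=37 'd': node 15→16  → match P3@[35:37]
i=38 'b': node 16→1 (via fail)
i=39 'b': node 1→15
i=40 'd': node 15→16  → match P3@[38:40]
i=41 'c': node 16→0 (via fail)
i=42 'b': node 0→1
i=43 'b': node 1→15
i=44 'd': node 15→16  → match P3@[42:44]
i=45 'b': node 16→1 (via fail)
i=46 'c': node 1→10
i=47 'b': node 10→11
i=48 'a': node 11→12
i=49 'a': node 12→13
i=50 'c': node 13→14  → match P2@[45:50]
i=51 'a': node 14→6 (via fail)
i=52 'b': node 6→7
i=53 'b': node 7→8

Result: [[3,3],[9,0],[18,2],[25,0],[30,0],[37,3],[40,3],[44,3],[50,2]]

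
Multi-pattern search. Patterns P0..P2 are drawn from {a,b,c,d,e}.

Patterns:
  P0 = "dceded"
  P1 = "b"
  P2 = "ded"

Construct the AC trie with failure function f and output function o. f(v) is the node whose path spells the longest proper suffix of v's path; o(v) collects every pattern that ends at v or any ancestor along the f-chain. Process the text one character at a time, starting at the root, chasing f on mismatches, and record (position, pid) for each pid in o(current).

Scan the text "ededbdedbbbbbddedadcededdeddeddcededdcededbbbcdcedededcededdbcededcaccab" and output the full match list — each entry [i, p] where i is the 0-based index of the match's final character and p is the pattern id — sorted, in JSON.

Construct AC machine:
Trie nodes:
  n0 'ε': b→7 d→1
  n1 'd': c→2 e→8
  n2 'dc': e→3
  n3 'dce': d→4
  n4 'dced': e→5
  n5 'dcede': d→6
  n6 'dceded': ·  ←P0
  n7 'b': ·  ←P1
  n8 'de': d→9
  n9 'ded': ·  ←P2

Failure links (BFS by depth):
  n1('d'): parent n0 fail=0; on 'd' 0 → fail=0;  out ∅∪∅=∅
  n7('b'): parent n0 fail=0; on 'b' 0 → fail=0;  out {1}∪∅={1}
  n2('dc'): parent n1 fail=0; on 'c' 0 → fail=0;  out ∅∪∅=∅
  n8('de'): parent n1 fail=0; on 'e' 0 → fail=0;  out ∅∪∅=∅
  n3('dce'): parent n2 fail=0; on 'e' 0 → fail=0;  out ∅∪∅=∅
  n9('ded'): parent n8 fail=0; on 'd' 0 → fail=1;  out {2}∪∅={2}
  n4('dced'): parent n3 fail=0; on 'd' 0 → fail=1;  out ∅∪∅=∅
  n5('dcede'): parent n4 fail=1; on 'e' 1 → fail=8;  out ∅∪∅=∅
  n6('dceded'): parent n5 fail=8; on 'd' 8 → fail=9;  out {0}∪{2}={0,2}

Scan:
pos 0 'e': at 0
pos 1 'd': at 1
pos 2 'e': at 8
pos 3 'd': at 9  emit P2@[1:3]
pos 4 'b': at 7 (fail-walked)  emit P1@[4:4]
pos 5 'd': at 1 (fail-walked)
pos 6 'e': at 8
pos 7 'd': at 9  emit P2@[5:7]
pos 8 'b': at 7 (fail-walked)  emit P1@[8:8]
pos 9 'b': at 7 (fail-walked)  emit P1@[9:9]
pos 10 'b': at 7 (fail-walked)  emit P1@[10:10]
pos 11 'b': at 7 (fail-walked)  emit P1@[11:11]
pos 12 'b': at 7 (fail-walked)  emit P1@[12:12]
pos 13 'd': at 1 (fail-walked)
pos 14 'd': at 1 (fail-walked)
pos 15 'e': at 8
pos 16 'd': at 9  emit P2@[14:16]
pos 17 'a': at 0 (fail-walked)
pos 18 'd': at 1
pos 19 'c': at 2
pos 20 'e': at 3
pos 21 'd': at 4
pos 22 'e': at 5
pos 23 'd': at 6  emit P0@[18:23],P2@[21:23]
pos 24 'd': at 1 (fail-walked)
pos 25 'e': at 8
pos 26 'd': at 9  emit P2@[24:26]
pos 27 'd': at 1 (fail-walked)
pos 28 'e': at 8
pos 29 'd': at 9  emit P2@[27:29]
pos 30 'd': at 1 (fail-walked)
pos 31 'c': at 2
pos 32 'e': at 3
pos 33 'd': at 4
pos 34 'e': at 5
pos 35 'd': at 6  emit P0@[30:35],P2@[33:35]
pos 36 'd': at 1 (fail-walked)
pos 37 'c': at 2
pos 38 'e': at 3
pos 39 'd': at 4
pos 40 'e': at 5
pos 41 'd': at 6  emit P0@[36:41],P2@[39:41]
pos 42 'b': at 7 (fail-walked)  emit P1@[42:42]
pos 43 'b': at 7 (fail-walked)  emit P1@[43:43]
pos 44 'b': at 7 (fail-walked)  emit P1@[44:44]
pos 45 'c': at 0 (fail-walked)
pos 46 'd': at 1
pos 47 'c': at 2
pos 48 'e': at 3
pos 49 'd': at 4
pos 50 'e': at 5
pos 51 'd': at 6  emit P0@[46:51],P2@[49:51]
pos 52 'e': at 8 (fail-walked)
pos 53 'd': at 9  emit P2@[51:53]
pos 54 'c': at 2 (fail-walked)
pos 55 'e': at 3
pos 56 'd': at 4
pos 57 'e': at 5
pos 58 'd': at 6  emit P0@[53:58],P2@[56:58]
pos 59 'd': at 1 (fail-walked)
pos 60 'b': at 7 (fail-walked)  emit P1@[60:60]
pos 61 'c': at 0 (fail-walked)
pos 62 'e': at 0
pos 63 'd': at 1
pos 64 'e': at 8
pos 65 'd': at 9  emit P2@[63:65]
pos 66 'c': at 2 (fail-walked)
pos 67 'a': at 0 (fail-walked)
pos 68 'c': at 0
pos 69 'c': at 0
pos 70 'a': at 0
pos 71 'b': at 7  emit P1@[71:71]

Result: [[3,2],[4,1],[7,2],[8,1],[9,1],[10,1],[11,1],[12,1],[16,2],[23,0],[23,2],[26,2],[29,2],[35,0],[35,2],[41,0],[41,2],[42,1],[43,1],[44,1],[51,0],[51,2],[53,2],[58,0],[58,2],[60,1],[65,2],[71,1]]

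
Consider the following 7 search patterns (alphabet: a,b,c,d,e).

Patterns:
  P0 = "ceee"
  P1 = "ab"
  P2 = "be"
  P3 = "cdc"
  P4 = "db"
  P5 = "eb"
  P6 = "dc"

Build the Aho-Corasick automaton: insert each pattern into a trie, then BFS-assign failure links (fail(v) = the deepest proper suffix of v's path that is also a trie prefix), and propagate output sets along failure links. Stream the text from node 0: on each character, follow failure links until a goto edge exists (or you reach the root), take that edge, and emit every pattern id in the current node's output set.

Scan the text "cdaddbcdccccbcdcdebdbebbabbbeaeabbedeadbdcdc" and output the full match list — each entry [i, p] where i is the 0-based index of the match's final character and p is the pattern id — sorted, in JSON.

Construct AC machine:
Trie nodes:
  n0 'ε': a→5 b→7 c→1 d→11 e→13
  n1 'c': d→9 e→2
  n2 'ce': e→3
  n3 'cee': e→4
  n4 'ceee': ·  [P0 ends]
  n5 'a': b→6
  n6 'ab': ·  [P1 ends]
  n7 'b': e→8
  n8 'be': ·  [P2 ends]
  n9 'cd': c→10
  n10 'cdc': ·  [P3 ends]
  n11 'd': b→12 c→15
  n12 'db': ·  [P4 ends]
  n13 'e': b→14
  n14 'eb': ·  [P5 ends]
  n15 'dc': ·  [P6 ends]

BFS fail/out derivation:
  fail(1) 'c': from fail(0)=0 chase 'c': 0 ⇒ 0;  out=∅∪out(0)=∅
  fail(5) 'a': from fail(0)=0 chase 'a': 0 ⇒ 0;  out=∅∪out(0)=∅
  fail(7) 'b': from fail(0)=0 chase 'b': 0 ⇒ 0;  out=∅∪out(0)=∅
  fail(11) 'd': from fail(0)=0 chase 'd': 0 ⇒ 0;  out=∅∪out(0)=∅
  fail(13) 'e': from fail(0)=0 chase 'e': 0 ⇒ 0;  out=∅∪out(0)=∅
  fail(2) 'ce': from fail(1)=0 chase 'e': 0 ⇒ 13;  out=∅∪out(13)=∅
  fail(6) 'ab': from fail(5)=0 chase 'b': 0 ⇒ 7;  out={1}∪out(7)={1}
  fail(8) 'be': from fail(7)=0 chase 'e': 0 ⇒ 13;  out={2}∪out(13)={2}
  fail(9) 'cd': from fail(1)=0 chase 'd': 0 ⇒ 11;  out=∅∪out(11)=∅
  fail(12) 'db': from fail(11)=0 chase 'b': 0 ⇒ 7;  out={4}∪out(7)={4}
  fail(14) 'eb': from fail(13)=0 chase 'b': 0 ⇒ 7;  out={5}∪out(7)={5}
  fail(15) 'dc': from fail(11)=0 chase 'c': 0 ⇒ 1;  out={6}∪out(1)={6}
  fail(3) 'cee': from fail(2)=13 chase 'e': 13→0 ⇒ 13;  out=∅∪out(13)=∅
  fail(10) 'cdc': from fail(9)=11 chase 'c': 11 ⇒ 15;  out={3}∪out(15)={3,6}
  fail(4) 'ceee': from fail(3)=13 chase 'e': 13→0 ⇒ 13;  out={0}∪out(13)={0}

Text stream:
i=0 'c': node 0→1
i=1 'd': node 1→9
i=2 'a': node 9→5 ·f
i=3 'd': node 5→11 ·f
i=4 'd': node 11→11 ·f
i=5 'b': node 11→12  emit P4@[4:5]
i=6 'c': node 12→1 ·f
i=7 'd': node 1→9
i=8 'c': node 9→10  emit P3@[6:8],P6@[7:8]
i=9 'c': node 10→1 ·f
i=10 'c': node 1→1 ·f
i=11 'c': node 1→1 ·f
i=12 'b': node 1→7 ·f
i=13 'c': node 7→1 ·f
i=14 'd': node 1→9
i=15 'c': node 9→10  emit P3@[13:15],P6@[14:15]
i=16 'd': node 10→9 ·f
i=17 'e': node 9→13 ·f
i=18 'b': node 13→14  emit P5@[17:18]
i=19 'd': node 14→11 ·f
i=20 'b': node 11→12  emit P4@[19:20]
i=21 'e': node 12→8 ·f  emit P2@[20:21]
i=22 'b': node 8→14 ·f  emit P5@[21:22]
i=23 'b': node 14→7 ·f
i=24 'a': node 7→5 ·f
i=25 'b': node 5→6  emit P1@[24:25]
i=26 'b': node 6→7 ·f
i=27 'b': node 7→7 ·f
i=28 'e': node 7→8  emit P2@[27:28]
i=29 'a': node 8→5 ·f
i=30 'e': node 5→13 ·f
i=31 'a': node 13→5 ·f
i=32 'b': node 5→6  emit P1@[31:32]
i=33 'b': node 6→7 ·f
i=34 'e': node 7→8  emit P2@[33:34]
i=35 'd': node 8→11 ·f
i=36 'e': node 11→13 ·f
i=37 'a': node 13→5 ·f
i=38 'd': node 5→11 ·f
i=39 'b': node 11→12  emit P4@[38:39]
i=40 'd': node 12→11 ·f
i=41 'c': node 11→15  emit P6@[40:41]
i=42 'd': node 15→9 ·f
i=43 'c': node 9→10  emit P3@[41:43],P6@[42:43]

All matches (sorted): [[5,4],[8,3],[8,6],[15,3],[15,6],[18,5],[20,4],[21,2],[22,5],[25,1],[28,2],[32,1],[34,2],[39,4],[41,6],[43,3],[43,6]]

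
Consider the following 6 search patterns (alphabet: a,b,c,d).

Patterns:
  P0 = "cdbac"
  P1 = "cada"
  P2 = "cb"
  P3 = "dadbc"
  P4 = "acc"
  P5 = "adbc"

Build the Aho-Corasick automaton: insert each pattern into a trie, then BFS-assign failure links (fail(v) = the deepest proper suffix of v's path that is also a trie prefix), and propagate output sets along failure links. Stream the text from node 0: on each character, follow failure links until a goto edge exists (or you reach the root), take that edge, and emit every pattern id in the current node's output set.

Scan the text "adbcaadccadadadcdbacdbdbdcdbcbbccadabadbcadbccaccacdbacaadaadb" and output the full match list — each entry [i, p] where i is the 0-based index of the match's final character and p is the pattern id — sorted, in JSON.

Construct AC machine:
Trie nodes:
  n0 'ε': a→15 c→1 d→10
  n1 'c': a→6 b→9 d→2
  n2 'cd': b→3
  n3 'cdb': a→4
  n4 'cdba': c→5
  n5 'cdbac': ·  [P0 ends]
  n6 'ca': d→7
  n7 'cad': a→8
  n8 'cada': ·  [P1 ends]
  n9 'cb': ·  [P2 ends]
  n10 'd': a→11
  n11 'da': d→12
  n12 'dad': b→13
  n13 'dadb': c→14
  n14 'dadbc': ·  [P3 ends]
  n15 'a': c→16 d→18
  n16 'ac': c→17
  n17 'acc': ·  [P4 ends]
  n18 'ad': b→19
  n19 'adb': c→20
  n20 'adbc': ·  [P5 ends]

Failure links (BFS by depth):
  fail(1) 'c': from fail(0)=0 chase 'c': 0 ⇒ 0;  out=∅∪out(0)=∅
  fail(10) 'd': from fail(0)=0 chase 'd': 0 ⇒ 0;  out=∅∪out(0)=∅
  fail(15) 'a': from fail(0)=0 chase 'a': 0 ⇒ 0;  out=∅∪out(0)=∅
  fail(2) 'cd': from fail(1)=0 chase 'd': 0 ⇒ 10;  out=∅∪out(10)=∅
  fail(6) 'ca': from fail(1)=0 chase 'a': 0 ⇒ 15;  out=∅∪out(15)=∅
  fail(9) 'cb': from fail(1)=0 chase 'b': 0 ⇒ 0;  out={2}∪out(0)={2}
  fail(11) 'da': from fail(10)=0 chase 'a': 0 ⇒ 15;  out=∅∪out(15)=∅
  fail(16) 'ac': from fail(15)=0 chase 'c': 0 ⇒ 1;  out=∅∪out(1)=∅
  fail(18) 'ad': from fail(15)=0 chase 'd': 0 ⇒ 10;  out=∅∪out(10)=∅
  fail(3) 'cdb': from fail(2)=10 chase 'b': 10→0 ⇒ 0;  out=∅∪out(0)=∅
  fail(7) 'cad': from fail(6)=15 chase 'd': 15 ⇒ 18;  out=∅∪out(18)=∅
  fail(12) 'dad': from fail(11)=15 chase 'd': 15 ⇒ 18;  out=∅∪out(18)=∅
  fail(17) 'acc': from fail(16)=1 chase 'c': 1→0 ⇒ 1;  out={4}∪out(1)={4}
  fail(19) 'adb': from fail(18)=10 chase 'b': 10→0 ⇒ 0;  out=∅∪out(0)=∅
  fail(4) 'cdba': from fail(3)=0 chase 'a': 0 ⇒ 15;  out=∅∪out(15)=∅
  fail(8) 'cada': from fail(7)=18 chase 'a': 18→10 ⇒ 11;  out={1}∪out(11)={1}
  fail(13) 'dadb': from fail(12)=18 chase 'b': 18 ⇒ 19;  out=∅∪out(19)=∅
  fail(20) 'adbc': from fail(19)=0 chase 'c': 0 ⇒ 1;  out={5}∪out(1)={5}
  fail(5) 'cdbac': from fail(4)=15 chase 'c': 15 ⇒ 16;  out={0}∪out(16)={0}
  fail(14) 'dadbc': from fail(13)=19 chase 'c': 19 ⇒ 20;  out={3}∪out(20)={3,5}

Run:
pos 0 'a': at 15
pos 1 'd': at 18
pos 2 'b': at 19
pos 3 'c': at 20  ** P5@[0:3]
pos 4 'a': at 6 (fail-walked)
pos 5 'a': at 15 (fail-walked)
pos 6 'd': at 18
pos 7 'c': at 1 (fail-walked)
pos 8 'c': at 1 (fail-walked)
pos 9 'a': at 6
pos 10 'd': at 7
pos 11 'a': at 8  ** P1@[8:11]
pos 12 'd': at 12 (fail-walked)
pos 13 'a': at 11 (fail-walked)
pos 14 'd': at 12
pos 15 'c': at 1 (fail-walked)
pos 16 'd': at 2
pos 17 'b': at 3
pos 18 'a': at 4
pos 19 'c': at 5  ** P0@[15:19]
pos 20 'd': at 2 (fail-walked)
pos 21 'b': at 3
pos 22 'd': at 10 (fail-walked)
pos 23 'b': at 0 (fail-walked)
pos 24 'd': at 10
pos 25 'c': at 1 (fail-walked)
pos 26 'd': at 2
pos 27 'b': at 3
pos 28 'c': at 1 (fail-walked)
pos 29 'b': at 9  ** P2@[28:29]
pos 30 'b': at 0 (fail-walked)
pos 31 'c': at 1
pos 32 'c': at 1 (fail-walked)
pos 33 'a': at 6
pos 34 'd': at 7
pos 35 'a': at 8  ** P1@[32:35]
pos 36 'b': at 0 (fail-walked)
pos 37 'a': at 15
pos 38 'd': at 18
pos 39 'b': at 19
pos 40 'c': at 20  ** P5@[37:40]
pos 41 'a': at 6 (fail-walked)
pos 42 'd': at 7
pos 43 'b': at 19 (fail-walked)
pos 44 'c': at 20  ** P5@[41:44]
pos 45 'c': at 1 (fail-walked)
pos 46 'a': at 6
pos 47 'c': at 16 (fail-walked)
pos 48 'c': at 17  ** P4@[46:48]
pos 49 'a': at 6 (fail-walked)
pos 50 'c': at 16 (fail-walked)
pos 51 'd': at 2 (fail-walked)
pos 52 'b': at 3
pos 53 'a': at 4
pos 54 'c': at 5  ** P0@[50:54]
pos 55 'a': at 6 (fail-walked)
pos 56 'a': at 15 (fail-walked)
pos 57 'd': at 18
pos 58 'a': at 11 (fail-walked)
pos 59 'a': at 15 (fail-walked)
pos 60 'd': at 18
pos 61 'b': at 19

All matches (sorted): [[3,5],[11,1],[19,0],[29,2],[35,1],[40,5],[44,5],[48,4],[54,0]]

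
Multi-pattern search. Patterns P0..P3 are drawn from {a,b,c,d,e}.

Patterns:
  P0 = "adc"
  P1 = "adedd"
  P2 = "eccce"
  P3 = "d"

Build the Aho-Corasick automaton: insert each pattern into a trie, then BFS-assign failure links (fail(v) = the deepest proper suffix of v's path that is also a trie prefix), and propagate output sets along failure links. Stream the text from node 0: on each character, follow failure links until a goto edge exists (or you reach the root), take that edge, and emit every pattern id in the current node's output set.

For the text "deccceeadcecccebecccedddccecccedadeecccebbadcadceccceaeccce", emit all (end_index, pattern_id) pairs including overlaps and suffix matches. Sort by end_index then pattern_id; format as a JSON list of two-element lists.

Build automaton:
Trie (insert patterns):
  n0 'ε': a→1 d→12 e→7
  n1 'a': d→2
  n2 'ad': c→3 e→4
  n3 'adc': ·  [P0 ends]
  n4 'ade': d→5
  n5 'aded': d→6
  n6 'adedd': ·  [P1 ends]
  n7 'e': c→8
  n8 'ec': c→9
  n9 'ecc': c→10
  n10 'eccc': e→11
  n11 'eccce': ·  [P2 ends]
  n12 'd': ·  [P3 ends]

BFS fail/out derivation:
  n1('a'): parent n0 fail=0; on 'a' 0 → fail=0;  out ∅∪∅=∅
  n7('e'): parent n0 fail=0; on 'e' 0 → fail=0;  out ∅∪∅=∅
  n12('d'): parent n0 fail=0; on 'd' 0 → fail=0;  out {3}∪∅={3}
  n2('ad'): parent n1 fail=0; on 'd' 0 → fail=12;  out ∅∪{3}={3}
  n8('ec'): parent n7 fail=0; on 'c' 0 → fail=0;  out ∅∪∅=∅
  n3('adc'): parent n2 fail=12; on 'c' 12→0 → fail=0;  out {0}∪∅={0}
  n4('ade'): parent n2 fail=12; on 'e' 12→0 → fail=7;  out ∅∪∅=∅
  n9('ecc'): parent n8 fail=0; on 'c' 0 → fail=0;  out ∅∪∅=∅
  n5('aded'): parent n4 fail=7; on 'd' 7→0 → fail=12;  out ∅∪{3}={3}
  n10('eccc'): parent n9 fail=0; on 'c' 0 → fail=0;  out ∅∪∅=∅
  n6('adedd'): parent n5 fail=12; on 'd' 12→0 → fail=12;  out {1}∪{3}={1,3}
  n11('eccce'): parent n10 fail=0; on 'e' 0 → fail=7;  out {2}∪∅={2}

Text stream:
pos 0 'd': at 12  ** P3@[0:0]
pos 1 'e': at 7 (fail-walked)
pos 2 'c': at 8
pos 3 'c': at 9
pos 4 'c': at 10
pos 5 'e': at 11  ** P2@[1:5]
pos 6 'e': at 7 (fail-walked)
pos 7 'a': at 1 (fail-walked)
pos 8 'd': at 2  ** P3@[8:8]
pos 9 'c': at 3  ** P0@[7:9]
pos 10 'e': at 7 (fail-walked)
pos 11 'c': at 8
pos 12 'c': at 9
pos 13 'c': at 10
pos 14 'e': at 11  ** P2@[10:14]
pos 15 'b': at 0 (fail-walked)
pos 16 'e': at 7
pos 17 'c': at 8
pos 18 'c': at 9
pos 19 'c': at 10
pos 20 'e': at 11  ** P2@[16:20]
pos 21 'd': at 12 (fail-walked)  ** P3@[21:21]
pos 22 'd': at 12 (fail-walked)  ** P3@[22:22]
pos 23 'd': at 12 (fail-walked)  ** P3@[23:23]
pos 24 'c': at 0 (fail-walked)
pos 25 'c': at 0
pos 26 'e': at 7
pos 27 'c': at 8
pos 28 'c': at 9
pos 29 'c': at 10
pos 30 'e': at 11  ** P2@[26:30]
pos 31 'd': at 12 (fail-walked)  ** P3@[31:31]
pos 32 'a': at 1 (fail-walked)
pos 33 'd': at 2  ** P3@[33:33]
pos 34 'e': at 4
pos 35 'e': at 7 (fail-walked)
pos 36 'c': at 8
pos 37 'c': at 9
pos 38 'c': at 10
pos 39 'e': at 11  ** P2@[35:39]
pos 40 'b': at 0 (fail-walked)
pos 41 'b': at 0
pos 42 'a': at 1
pos 43 'd': at 2  ** P3@[43:43]
pos 44 'c': at 3  ** P0@[42:44]
pos 45 'a': at 1 (fail-walked)
pos 46 'd': at 2  ** P3@[46:46]
pos 47 'c': at 3  ** P0@[45:47]
pos 48 'e': at 7 (fail-walked)
pos 49 'c': at 8
pos 50 'c': at 9
pos 51 'c': at 10
pos 52 'e': at 11  ** P2@[48:52]
pos 53 'a': at 1 (fail-walked)
pos 54 'e': at 7 (fail-walked)
pos 55 'c': at 8
pos 56 'c': at 9
pos 57 'c': at 10
pos 58 'e': at 11  ** P2@[54:58]

Matches: [[0,3],[5,2],[8,3],[9,0],[14,2],[20,2],[21,3],[22,3],[23,3],[30,2],[31,3],[33,3],[39,2],[43,3],[44,0],[46,3],[47,0],[52,2],[58,2]]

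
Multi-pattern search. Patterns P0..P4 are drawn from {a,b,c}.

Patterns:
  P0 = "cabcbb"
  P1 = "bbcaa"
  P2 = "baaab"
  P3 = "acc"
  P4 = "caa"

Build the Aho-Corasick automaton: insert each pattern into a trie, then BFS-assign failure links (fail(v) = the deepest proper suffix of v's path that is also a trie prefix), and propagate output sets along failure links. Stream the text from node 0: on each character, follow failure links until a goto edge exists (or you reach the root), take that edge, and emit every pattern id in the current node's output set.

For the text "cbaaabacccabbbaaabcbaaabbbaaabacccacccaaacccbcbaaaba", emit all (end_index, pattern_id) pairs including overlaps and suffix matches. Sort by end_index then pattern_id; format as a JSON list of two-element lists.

Construct AC machine:
Trie (insert patterns):
  0='ε' goto a→16 b→7 c→1
  1='c' goto a→2
  2='ca' goto a→19 b→3
  3='cab' goto c→4
  4='cabc' goto b→5
  5='cabcb' goto b→6
  6='cabcbb' goto ·  ←P0
  7='b' goto a→12 b→8
  8='bb' goto c→9
  9='bbc' goto a→10
  10='bbca' goto a→11
  11='bbcaa' goto ·  ←P1
  12='ba' goto a→13
  13='baa' goto a→14
  14='baaa' goto b→15
  15='baaab' goto ·  ←P2
  16='a' goto c→17
  17='ac' goto c→18
  18='acc' goto ·  ←P3
  19='caa' goto ·  ←P4

BFS fail/out derivation:
  fail(1) 'c': from fail(0)=0 chase 'c': 0 ⇒ 0;  out=∅∪out(0)=∅
  fail(7) 'b': from fail(0)=0 chase 'b': 0 ⇒ 0;  out=∅∪out(0)=∅
  fail(16) 'a': from fail(0)=0 chase 'a': 0 ⇒ 0;  out=∅∪out(0)=∅
  fail(2) 'ca': from fail(1)=0 chase 'a': 0 ⇒ 16;  out=∅∪out(16)=∅
  fail(8) 'bb': from fail(7)=0 chase 'b': 0 ⇒ 7;  out=∅∪out(7)=∅
  fail(12) 'ba': from fail(7)=0 chase 'a': 0 ⇒ 16;  out=∅∪out(16)=∅
  fail(17) 'ac': from fail(16)=0 chase 'c': 0 ⇒ 1;  out=∅∪out(1)=∅
  fail(3) 'cab': from fail(2)=16 chase 'b': 16→0 ⇒ 7;  out=∅∪out(7)=∅
  fail(9) 'bbc': from fail(8)=7 chase 'c': 7→0 ⇒ 1;  out=∅∪out(1)=∅
  fail(13) 'baa': from fail(12)=16 chase 'a': 16→0 ⇒ 16;  out=∅∪out(16)=∅
  fail(18) 'acc': from fail(17)=1 chase 'c': 1→0 ⇒ 1;  out={3}∪out(1)={3}
  fail(19) 'caa': from fail(2)=16 chase 'a': 16→0 ⇒ 16;  out={4}∪out(16)={4}
  fail(4) 'cabc': from fail(3)=7 chase 'c': 7→0 ⇒ 1;  out=∅∪out(1)=∅
  fail(10) 'bbca': from fail(9)=1 chase 'a': 1 ⇒ 2;  out=∅∪out(2)=∅
  fail(14) 'baaa': from fail(13)=16 chase 'a': 16→0 ⇒ 16;  out=∅∪out(16)=∅
  fail(5) 'cabcb': from fail(4)=1 chase 'b': 1→0 ⇒ 7;  out=∅∪out(7)=∅
  fail(11) 'bbcaa': from fail(10)=2 chase 'a': 2 ⇒ 19;  out={1}∪out(19)={1,4}
  fail(15) 'baaab': from fail(14)=16 chase 'b': 16→0 ⇒ 7;  out={2}∪out(7)={2}
  fail(6) 'cabcbb': from fail(5)=7 chase 'b': 7 ⇒ 8;  out={0}∪out(8)={0}

Text stream:
[0] read 'c'  n0⇒n1
[1] read 'b'  n1⇒n7 (via fail)
[2] read 'a'  n7⇒n12
[3] read 'a'  n12⇒n13
[4] read 'a'  n13⇒n14
[5] read 'b'  n14⇒n15  emit P2@[1:5]
[6] read 'a'  n15⇒n12 (via fail)
[7] read 'c'  n12⇒n17 (via fail)
[8] read 'c'  n17⇒n18  emit P3@[6:8]
[9] read 'c'  n18⇒n1 (via fail)
[10] read 'a'  n1⇒n2
[11] read 'b'  n2⇒n3
[12] read 'b'  n3⇒n8 (via fail)
[13] read 'b'  n8⇒n8 (via fail)
[14] read 'a'  n8⇒n12 (via fail)
[15] read 'a'  n12⇒n13
[16] read 'a'  n13⇒n14
[17] read 'b'  n14⇒n15  emit P2@[13:17]
[18] read 'c'  n15⇒n1 (via fail)
[19] read 'b'  n1⇒n7 (via fail)
[20] read 'a'  n7⇒n12
[21] read 'a'  n12⇒n13
[22] read 'a'  n13⇒n14
[23] read 'b'  n14⇒n15  emit P2@[19:23]
[24] read 'b'  n15⇒n8 (via fail)
[25] read 'b'  n8⇒n8 (via fail)
[26] read 'a'  n8⇒n12 (via fail)
[27] read 'a'  n12⇒n13
[28] read 'a'  n13⇒n14
[29] read 'b'  n14⇒n15  emit P2@[25:29]
[30] read 'a'  n15⇒n12 (via fail)
[31] read 'c'  n12⇒n17 (via fail)
[32] read 'c'  n17⇒n18  emit P3@[30:32]
[33] read 'c'  n18⇒n1 (via fail)
[34] read 'a'  n1⇒n2
[35] read 'c'  n2⇒n17 (via fail)
[36] read 'c'  n17⇒n18  emit P3@[34:36]
[37] read 'c'  n18⇒n1 (via fail)
[38] read 'a'  n1⇒n2
[39] read 'a'  n2⇒n19  emit P4@[37:39]
[40] read 'a'  n19⇒n16 (via fail)
[41] read 'c'  n16⇒n17
[42] read 'c'  n17⇒n18  emit P3@[40:42]
[43] read 'c'  n18⇒n1 (via fail)
[44] read 'b'  n1⇒n7 (via fail)
[45] read 'c'  n7⇒n1 (via fail)
[46] read 'b'  n1⇒n7 (via fail)
[47] read 'a'  n7⇒n12
[48] read 'a'  n12⇒n13
[49] read 'a'  n13⇒n14
[50] read 'b'  n14⇒n15  emit P2@[46:50]
[51] read 'a'  n15⇒n12 (via fail)

Matches: [[5,2],[8,3],[17,2],[23,2],[29,2],[32,3],[36,3],[39,4],[42,3],[50,2]]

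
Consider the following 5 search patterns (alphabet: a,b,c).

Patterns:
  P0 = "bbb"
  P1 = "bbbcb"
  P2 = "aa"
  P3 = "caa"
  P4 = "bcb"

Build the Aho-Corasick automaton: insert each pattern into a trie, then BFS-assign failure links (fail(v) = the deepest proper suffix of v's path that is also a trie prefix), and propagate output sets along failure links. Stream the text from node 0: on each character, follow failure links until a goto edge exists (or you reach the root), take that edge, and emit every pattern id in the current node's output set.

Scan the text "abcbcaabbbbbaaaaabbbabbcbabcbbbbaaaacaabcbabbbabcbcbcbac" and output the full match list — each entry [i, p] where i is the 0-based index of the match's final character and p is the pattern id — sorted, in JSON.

Build automaton:
Trie (insert patterns):
  n0 'ε': a→6 b→1 c→8
  n1 'b': b→2 c→11
  n2 'bb': b→3
  n3 'bbb': c→4  ←P0
  n4 'bbbc': b→5
  n5 'bbbcb': ·  ←P1
  n6 'a': a→7
  n7 'aa': ·  ←P2
  n8 'c': a→9
  n9 'ca': a→10
  n10 'caa': ·  ←P3
  n11 'bc': b→12
  n12 'bcb': ·  ←P4

BFS fail/out derivation:
  fail(1) 'b': from fail(0)=0 chase 'b': 0 ⇒ 0;  out=∅∪out(0)=∅
  fail(6) 'a': from fail(0)=0 chase 'a': 0 ⇒ 0;  out=∅∪out(0)=∅
  fail(8) 'c': from fail(0)=0 chase 'c': 0 ⇒ 0;  out=∅∪out(0)=∅
  fail(2) 'bb': from fail(1)=0 chase 'b': 0 ⇒ 1;  out=∅∪out(1)=∅
  fail(7) 'aa': from fail(6)=0 chase 'a': 0 ⇒ 6;  out={2}∪out(6)={2}
  fail(9) 'ca': from fail(8)=0 chase 'a': 0 ⇒ 6;  out=∅∪out(6)=∅
  fail(11) 'bc': from fail(1)=0 chase 'c': 0 ⇒ 8;  out=∅∪out(8)=∅
  fail(3) 'bbb': from fail(2)=1 chase 'b': 1 ⇒ 2;  out={0}∪out(2)={0}
  fail(10) 'caa': from fail(9)=6 chase 'a': 6 ⇒ 7;  out={3}∪out(7)={2,3}
  fail(12) 'bcb': from fail(11)=8 chase 'b': 8→0 ⇒ 1;  out={4}∪out(1)={4}
  fail(4) 'bbbc': from fail(3)=2 chase 'c': 2→1 ⇒ 11;  out=∅∪out(11)=∅
  fail(5) 'bbbcb': from fail(4)=11 chase 'b': 11 ⇒ 12;  out={1}∪out(12)={1,4}

Scan:
[0] read 'a'  n0⇒n6
[1] read 'b'  n6⇒n1 ·f
[2] read 'c'  n1⇒n11
[3] read 'b'  n11⇒n12  → match P4@[1:3]
[4] read 'c'  n12⇒n11 ·f
[5] read 'a'  n11⇒n9 ·f
[6] read 'a'  n9⇒n10  → match P2@[5:6],P3@[4:6]
[7] read 'b'  n10⇒n1 ·f
[8] read 'b'  n1⇒n2
[9] read 'b'  n2⇒n3  → match P0@[7:9]
[10] read 'b'  n3⇒n3 ·f  → match P0@[8:10]
[11] read 'b'  n3⇒n3 ·f  → match P0@[9:11]
[12] read 'a'  n3⇒n6 ·f
[13] read 'a'  n6⇒n7  → match P2@[12:13]
[14] read 'a'  n7⇒n7 ·f  → match P2@[13:14]
[15] read 'a'  n7⇒n7 ·f  → match P2@[14:15]
[16] read 'a'  n7⇒n7 ·f  → match P2@[15:16]
[17] read 'b'  n7⇒n1 ·f
[18] read 'b'  n1⇒n2
[19] read 'b'  n2⇒n3  → match P0@[17:19]
[20] read 'a'  n3⇒n6 ·f
[21] read 'b'  n6⇒n1 ·f
[22] read 'b'  n1⇒n2
[23] read 'c'  n2⇒n11 ·f
[24] read 'b'  n11⇒n12  → match P4@[22:24]
[25] read 'a'  n12⇒n6 ·f
[26] read 'b'  n6⇒n1 ·f
[27] read 'c'  n1⇒n11
[28] read 'b'  n11⇒n12  → match P4@[26:28]
[29] read 'b'  n12⇒n2 ·f
[30] read 'b'  n2⇒n3  → match P0@[28:30]
[31] read 'b'  n3⇒n3 ·f  → match P0@[29:31]
[32] read 'a'  n3⇒n6 ·f
[33] read 'a'  n6⇒n7  → match P2@[32:33]
[34] read 'a'  n7⇒n7 ·f  → match P2@[33:34]
[35] read 'a'  n7⇒n7 ·f  → match P2@[34:35]
[36] read 'c'  n7⇒n8 ·f
[37] read 'a'  n8⇒n9
[38] read 'a'  n9⇒n10  → match P2@[37:38],P3@[36:38]
[39] read 'b'  n10⇒n1 ·f
[40] read 'c'  n1⇒n11
[41] read 'b'  n11⇒n12  → match P4@[39:41]
[42] read 'a'  n12⇒n6 ·f
[43] read 'b'  n6⇒n1 ·f
[44] read 'b'  n1⇒n2
[45] read 'b'  n2⇒n3  → match P0@[43:45]
[46] read 'a'  n3⇒n6 ·f
[47] read 'b'  n6⇒n1 ·f
[48] read 'c'  n1⇒n11
[49] read 'b'  n11⇒n12  → match P4@[47:49]
[50] read 'c'  n12⇒n11 ·f
[51] read 'b'  n11⇒n12  → match P4@[49:51]
[52] read 'c'  n12⇒n11 ·f
[53] read 'b'  n11⇒n12  → match P4@[51:53]
[54] read 'a'  n12⇒n6 ·f
[55] read 'c'  n6⇒n8 ·f

Matches: [[3,4],[6,2],[6,3],[9,0],[10,0],[11,0],[13,2],[14,2],[15,2],[16,2],[19,0],[24,4],[28,4],[30,0],[31,0],[33,2],[34,2],[35,2],[38,2],[38,3],[41,4],[45,0],[49,4],[51,4],[53,4]]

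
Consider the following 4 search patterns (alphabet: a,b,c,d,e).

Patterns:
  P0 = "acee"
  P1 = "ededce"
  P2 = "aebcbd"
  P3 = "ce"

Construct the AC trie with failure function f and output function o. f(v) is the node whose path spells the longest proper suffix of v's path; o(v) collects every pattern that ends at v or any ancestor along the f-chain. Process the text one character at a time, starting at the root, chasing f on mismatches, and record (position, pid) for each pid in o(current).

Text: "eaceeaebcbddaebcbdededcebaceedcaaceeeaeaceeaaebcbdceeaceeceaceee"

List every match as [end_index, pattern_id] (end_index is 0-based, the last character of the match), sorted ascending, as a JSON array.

Build:
Trie nodes:
  n0 'ε': a→1 c→16 e→5
  n1 'a': c→2 e→11
  n2 'ac': e→3
  n3 'ace': e→4
  n4 'acee': ·  [P0 ends]
  n5 'e': d→6
  n6 'ed': e→7
  n7 'ede': d→8
  n8 'eded': c→9
  n9 'ededc': e→10
  n10 'ededce': ·  [P1 ends]
  n11 'ae': b→12
  n12 'aeb': c→13
  n13 'aebc': b→14
  n14 'aebcb': d→15
  n15 'aebcbd': ·  [P2 ends]
  n16 'c': e→17
  n17 'ce': ·  [P3 ends]

Failure links (BFS by depth):
  n1('a'): parent n0 fail=0; on 'a' 0 → fail=0;  out ∅∪∅=∅
  n5('e'): parent n0 fail=0; on 'e' 0 → fail=0;  out ∅∪∅=∅
  n16('c'): parent n0 fail=0; on 'c' 0 → fail=0;  out ∅∪∅=∅
  n2('ac'): parent n1 fail=0; on 'c' 0 → fail=16;  out ∅∪∅=∅
  n6('ed'): parent n5 fail=0; on 'd' 0 → fail=0;  out ∅∪∅=∅
  n11('ae'): parent n1 fail=0; on 'e' 0 → fail=5;  out ∅∪∅=∅
  n17('ce'): parent n16 fail=0; on 'e' 0 → fail=5;  out {3}∪∅={3}
  n3('ace'): parent n2 fail=16; on 'e' 16 → fail=17;  out ∅∪{3}={3}
  n7('ede'): parent n6 fail=0; on 'e' 0 → fail=5;  out ∅∪∅=∅
  n12('aeb'): parent n11 fail=5; on 'b' 5→0 → fail=0;  out ∅∪∅=∅
  n4('acee'): parent n3 fail=17; on 'e' 17→5→0 → fail=5;  out {0}∪∅={0}
  n8('eded'): parent n7 fail=5; on 'd' 5 → fail=6;  out ∅∪∅=∅
  n13('aebc'): parent n12 fail=0; on 'c' 0 → fail=16;  out ∅∪∅=∅
  n9('ededc'): parent n8 fail=6; on 'c' 6→0 → fail=16;  out ∅∪∅=∅
  n14('aebcb'): parent n13 fail=16; on 'b' 16→0 → fail=0;  out ∅∪∅=∅
  n10('ededce'): parent n9 fail=16; on 'e' 16 → fail=17;  out {1}∪{3}={1,3}
  n15('aebcbd'): parent n14 fail=0; on 'd' 0 → fail=0;  out {2}∪∅={2}

Scan:
pos 0 'e': at 5
pos 1 'a': at 1 ·f
pos 2 'c': at 2
pos 3 'e': at 3  emit P3@[2:3]
pos 4 'e': at 4  emit P0@[1:4]
pos 5 'a': at 1 ·f
pos 6 'e': at 11
pos 7 'b': at 12
pos 8 'c': at 13
pos 9 'b': at 14
pos 10 'd': at 15  emit P2@[5:10]
pos 11 'd': at 0 ·f
pos 12 'a': at 1
pos 13 'e': at 11
pos 14 'b': at 12
pos 15 'c': at 13
pos 16 'b': at 14
pos 17 'd': at 15  emit P2@[12:17]
pos 18 'e': at 5 ·f
pos 19 'd': at 6
pos 20 'e': at 7
pos 21 'd': at 8
pos 22 'c': at 9
pos 23 'e': at 10  emit P1@[18:23],P3@[22:23]
pos 24 'b': at 0 ·f
pos 25 'a': at 1
pos 26 'c': at 2
pos 27 'e': at 3  emit P3@[26:27]
pos 28 'e': at 4  emit P0@[25:28]
pos 29 'd': at 6 ·f
pos 30 'c': at 16 ·f
pos 31 'a': at 1 ·f
pos 32 'a': at 1 ·f
pos 33 'c': at 2
pos 34 'e': at 3  emit P3@[33:34]
pos 35 'e': at 4  emit P0@[32:35]
pos 36 'e': at 5 ·f
pos 37 'a': at 1 ·f
pos 38 'e': at 11
pos 39 'a': at 1 ·f
pos 40 'c': at 2
pos 41 'e': at 3  emit P3@[40:41]
pos 42 'e': at 4  emit P0@[39:42]
pos 43 'a': at 1 ·f
pos 44 'a': at 1 ·f
pos 45 'e': at 11
pos 46 'b': at 12
pos 47 'c': at 13
pos 48 'b': at 14
pos 49 'd': at 15  emit P2@[44:49]
pos 50 'c': at 16 ·f
pos 51 'e': at 17  emit P3@[50:51]
pos 52 'e': at 5 ·f
pos 53 'a': at 1 ·f
pos 54 'c': at 2
pos 55 'e': at 3  emit P3@[54:55]
pos 56 'e': at 4  emit P0@[53:56]
pos 57 'c': at 16 ·f
pos 58 'e': at 17  emit P3@[57:58]
pos 59 'a': at 1 ·f
pos 60 'c': at 2
pos 61 'e': at 3  emit P3@[60:61]
pos 62 'e': at 4  emit P0@[59:62]
pos 63 'e': at 5 ·f

All matches (sorted): [[3,3],[4,0],[10,2],[17,2],[23,1],[23,3],[27,3],[28,0],[34,3],[35,0],[41,3],[42,0],[49,2],[51,3],[55,3],[56,0],[58,3],[61,3],[62,0]]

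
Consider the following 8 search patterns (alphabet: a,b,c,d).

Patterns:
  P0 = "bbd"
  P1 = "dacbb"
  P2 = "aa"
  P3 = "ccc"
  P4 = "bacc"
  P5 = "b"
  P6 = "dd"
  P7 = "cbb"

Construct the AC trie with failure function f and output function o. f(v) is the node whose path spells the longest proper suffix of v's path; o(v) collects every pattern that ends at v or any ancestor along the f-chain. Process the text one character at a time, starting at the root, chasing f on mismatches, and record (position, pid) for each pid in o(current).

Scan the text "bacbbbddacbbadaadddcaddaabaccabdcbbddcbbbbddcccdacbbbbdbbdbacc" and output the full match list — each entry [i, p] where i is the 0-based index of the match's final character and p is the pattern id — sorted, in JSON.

Construct AC machine:
Trie nodes:
  0='ε' goto a→9 b→1 c→11 d→4
  1='b' goto a→14 b→2  [P5 ends]
  2='bb' goto d→3
  3='bbd' goto ·  [P0 ends]
  4='d' goto a→5 d→17
  5='da' goto c→6
  6='dac' goto b→7
  7='dacb' goto b→8
  8='dacbb' goto ·  [P1 ends]
  9='a' goto a→10
  10='aa' goto ·  [P2 ends]
  11='c' goto b→18 c→12
  12='cc' goto c→13
  13='ccc' goto ·  [P3 ends]
  14='ba' goto c→15
  15='bac' goto c→16
  16='bacc' goto ·  [P4 ends]
  17='dd' goto ·  [P6 ends]
  18='cb' goto b→19
  19='cbb' goto ·  [P7 ends]

Failure links (BFS by depth):
  n1('b'): parent n0 fail=0; on 'b' 0 → fail=0;  out {5}∪∅={5}
  n4('d'): parent n0 fail=0; on 'd' 0 → fail=0;  out ∅∪∅=∅
  n9('a'): parent n0 fail=0; on 'a' 0 → fail=0;  out ∅∪∅=∅
  n11('c'): parent n0 fail=0; on 'c' 0 → fail=0;  out ∅∪∅=∅
  n2('bb'): parent n1 fail=0; on 'b' 0 → fail=1;  out ∅∪{5}={5}
  n5('da'): parent n4 fail=0; on 'a' 0 → fail=9;  out ∅∪∅=∅
  n10('aa'): parent n9 fail=0; on 'a' 0 → fail=9;  out {2}∪∅={2}
  n12('cc'): parent n11 fail=0; on 'c' 0 → fail=11;  out ∅∪∅=∅
  n14('ba'): parent n1 fail=0; on 'a' 0 → fail=9;  out ∅∪∅=∅
  n17('dd'): parent n4 fail=0; on 'd' 0 → fail=4;  out {6}∪∅={6}
  n18('cb'): parent n11 fail=0; on 'b' 0 → fail=1;  out ∅∪{5}={5}
  n3('bbd'): parent n2 fail=1; on 'd' 1→0 → fail=4;  out {0}∪∅={0}
  n6('dac'): parent n5 fail=9; on 'c' 9→0 → fail=11;  out ∅∪∅=∅
  n13('ccc'): parent n12 fail=11; on 'c' 11 → fail=12;  out {3}∪∅={3}
  n15('bac'): parent n14 fail=9; on 'c' 9→0 → fail=11;  out ∅∪∅=∅
  n19('cbb'): parent n18 fail=1; on 'b' 1 → fail=2;  out {7}∪{5}={5,7}
  n7('dacb'): parent n6 fail=11; on 'b' 11 → fail=18;  out ∅∪{5}={5}
  n16('bacc'): parent n15 fail=11; on 'c' 11 → fail=12;  out {4}∪∅={4}
  n8('dacbb'): parent n7 fail=18; on 'b' 18 → fail=19;  out {1}∪{5,7}={1,5,7}

Scan:
pos 0 'b': at 1  → match P5@[0:0]
pos 1 'a': at 14
pos 2 'c': at 15
pos 3 'b': at 18 (via fail)  → match P5@[3:3]
pos 4 'b': at 19  → match P5@[4:4],P7@[2:4]
pos 5 'b': at 2 (via fail)  → match P5@[5:5]
pos 6 'd': at 3  → match P0@[4:6]
pos 7 'd': at 17 (via fail)  → match P6@[6:7]
pos 8 'a': at 5 (via fail)
pos 9 'c': at 6
pos 10 'b': at 7  → match P5@[10:10]
pos 11 'b': at 8  → match P1@[7:11],P5@[11:11],P7@[9:11]
pos 12 'a': at 14 (via fail)
pos 13 'd': at 4 (via fail)
pos 14 'a': at 5
pos 15 'a': at 10 (via fail)  → match P2@[14:15]
pos 16 'd': at 4 (via fail)
pos 17 'd': at 17  → match P6@[16:17]
pos 18 'd': at 17 (via fail)  → match P6@[17:18]
pos 19 'c': at 11 (via fail)
pos 20 'a': at 9 (via fail)
pos 21 'd': at 4 (via fail)
pos 22 'd': at 17  → match P6@[21:22]
pos 23 'a': at 5 (via fail)
pos 24 'a': at 10 (via fail)  → match P2@[23:24]
pos 25 'b': at 1 (via fail)  → match P5@[25:25]
pos 26 'a': at 14
pos 27 'c': at 15
pos 28 'c': at 16  → match P4@[25:28]
pos 29 'a': at 9 (via fail)
pos 30 'b': at 1 (via fail)  → match P5@[30:30]
pos 31 'd': at 4 (via fail)
pos 32 'c': at 11 (via fail)
pos 33 'b': at 18  → match P5@[33:33]
pos 34 'b': at 19  → match P5@[34:34],P7@[32:34]
pos 35 'd': at 3 (via fail)  → match P0@[33:35]
pos 36 'd': at 17 (via fail)  → match P6@[35:36]
pos 37 'c': at 11 (via fail)
pos 38 'b': at 18  → match P5@[38:38]
pos 39 'b': at 19  → match P5@[39:39],P7@[37:39]
pos 40 'b': at 2 (via fail)  → match P5@[40:40]
pos 41 'b': at 2 (via fail)  → match P5@[41:41]
pos 42 'd': at 3  → match P0@[40:42]
pos 43 'd': at 17 (via fail)  → match P6@[42:43]
pos 44 'c': at 11 (via fail)
pos 45 'c': at 12
pos 46 'c': at 13  → match P3@[44:46]
pos 47 'd': at 4 (via fail)
pos 48 'a': at 5
pos 49 'c': at 6
pos 50 'b': at 7  → match P5@[50:50]
pos 51 'b': at 8  → match P1@[47:51],P5@[51:51],P7@[49:51]
pos 52 'b': at 2 (via fail)  → match P5@[52:52]
pos 53 'b': at 2 (via fail)  → match P5@[53:53]
pos 54 'd': at 3  → match P0@[52:54]
pos 55 'b': at 1 (via fail)  → match P5@[55:55]
pos 56 'b': at 2  → match P5@[56:56]
pos 57 'd': at 3  → match P0@[55:57]
pos 58 'b': at 1 (via fail)  → match P5@[58:58]
pos 59 'a': at 14
pos 60 'c': at 15
pos 61 'c': at 16  → match P4@[58:61]

Result: [[0,5],[3,5],[4,5],[4,7],[5,5],[6,0],[7,6],[10,5],[11,1],[11,5],[11,7],[15,2],[17,6],[18,6],[22,6],[24,2],[25,5],[28,4],[30,5],[33,5],[34,5],[34,7],[35,0],[36,6],[38,5],[39,5],[39,7],[40,5],[41,5],[42,0],[43,6],[46,3],[50,5],[51,1],[51,5],[51,7],[52,5],[53,5],[54,0],[55,5],[56,5],[57,0],[58,5],[61,4]]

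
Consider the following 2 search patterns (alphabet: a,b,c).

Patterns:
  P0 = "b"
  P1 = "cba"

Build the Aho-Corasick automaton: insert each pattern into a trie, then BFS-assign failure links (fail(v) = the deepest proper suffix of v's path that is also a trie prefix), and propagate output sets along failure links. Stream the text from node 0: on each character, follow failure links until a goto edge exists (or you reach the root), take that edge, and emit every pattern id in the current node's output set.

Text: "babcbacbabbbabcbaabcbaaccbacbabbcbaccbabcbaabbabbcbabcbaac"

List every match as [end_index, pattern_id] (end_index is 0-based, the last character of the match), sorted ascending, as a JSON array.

Build automaton:
Trie (insert patterns):
  0='ε' goto b→1 c→2
  1='b' goto ·  ←P0
  2='c' goto b→3
  3='cb' goto a→4
  4='cba' goto ·  ←P1

Failure links (BFS by depth):
  fail(1) 'b': from fail(0)=0 chase 'b': 0 ⇒ 0;  out={0}∪out(0)={0}
  fail(2) 'c': from fail(0)=0 chase 'c': 0 ⇒ 0;  out=∅∪out(0)=∅
  fail(3) 'cb': from fail(2)=0 chase 'b': 0 ⇒ 1;  out=∅∪out(1)={0}
  fail(4) 'cba': from fail(3)=1 chase 'a': 1→0 ⇒ 0;  out={1}∪out(0)={1}

Scan:
pos 0 'b': at 1  emit P0@[0:0]
pos 1 'a': at 0 (via fail)
pos 2 'b': at 1  emit P0@[2:2]
pos 3 'c': at 2 (via fail)
pos 4 'b': at 3  emit P0@[4:4]
pos 5 'a': at 4  emit P1@[3:5]
pos 6 'c': at 2 (via fail)
pos 7 'b': at 3  emit P0@[7:7]
pos 8 'a': at 4  emit P1@[6:8]
pos 9 'b': at 1 (via fail)  emit P0@[9:9]
pos 10 'b': at 1 (via fail)  emit P0@[10:10]
pos 11 'b': at 1 (via fail)  emit P0@[11:11]
pos 12 'a': at 0 (via fail)
pos 13 'b': at 1  emit P0@[13:13]
pos 14 'c': at 2 (via fail)
pos 15 'b': at 3  emit P0@[15:15]
pos 16 'a': at 4  emit P1@[14:16]
pos 17 'a': at 0 (via fail)
pos 18 'b': at 1  emit P0@[18:18]
pos 19 'c': at 2 (via fail)
pos 20 'b': at 3  emit P0@[20:20]
pos 21 'a': at 4  emit P1@[19:21]
pos 22 'a': at 0 (via fail)
pos 23 'c': at 2
pos 24 'c': at 2 (via fail)
pos 25 'b': at 3  emit P0@[25:25]
pos 26 'a': at 4  emit P1@[24:26]
pos 27 'c': at 2 (via fail)
pos 28 'b': at 3  emit P0@[28:28]
pos 29 'a': at 4  emit P1@[27:29]
pos 30 'b': at 1 (via fail)  emit P0@[30:30]
pos 31 'b': at 1 (via fail)  emit P0@[31:31]
pos 32 'c': at 2 (via fail)
pos 33 'b': at 3  emit P0@[33:33]
pos 34 'a': at 4  emit P1@[32:34]
pos 35 'c': at 2 (via fail)
pos 36 'c': at 2 (via fail)
pos 37 'b': at 3  emit P0@[37:37]
pos 38 'a': at 4  emit P1@[36:38]
pos 39 'b': at 1 (via fail)  emit P0@[39:39]
pos 40 'c': at 2 (via fail)
pos 41 'b': at 3  emit P0@[41:41]
pos 42 'a': at 4  emit P1@[40:42]
pos 43 'a': at 0 (via fail)
pos 44 'b': at 1  emit P0@[44:44]
pos 45 'b': at 1 (via fail)  emit P0@[45:45]
pos 46 'a': at 0 (via fail)
pos 47 'b': at 1  emit P0@[47:47]
pos 48 'b': at 1 (via fail)  emit P0@[48:48]
pos 49 'c': at 2 (via fail)
pos 50 'b': at 3  emit P0@[50:50]
pos 51 'a': at 4  emit P1@[49:51]
pos 52 'b': at 1 (via fail)  emit P0@[52:52]
pos 53 'c': at 2 (via fail)
pos 54 'b': at 3  emit P0@[54:54]
pos 55 'a': at 4  emit P1@[53:55]
pos 56 'a': at 0 (via fail)
pos 57 'c': at 2

All matches (sorted): [[0,0],[2,0],[4,0],[5,1],[7,0],[8,1],[9,0],[10,0],[11,0],[13,0],[15,0],[16,1],[18,0],[20,0],[21,1],[25,0],[26,1],[28,0],[29,1],[30,0],[31,0],[33,0],[34,1],[37,0],[38,1],[39,0],[41,0],[42,1],[44,0],[45,0],[47,0],[48,0],[50,0],[51,1],[52,0],[54,0],[55,1]]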